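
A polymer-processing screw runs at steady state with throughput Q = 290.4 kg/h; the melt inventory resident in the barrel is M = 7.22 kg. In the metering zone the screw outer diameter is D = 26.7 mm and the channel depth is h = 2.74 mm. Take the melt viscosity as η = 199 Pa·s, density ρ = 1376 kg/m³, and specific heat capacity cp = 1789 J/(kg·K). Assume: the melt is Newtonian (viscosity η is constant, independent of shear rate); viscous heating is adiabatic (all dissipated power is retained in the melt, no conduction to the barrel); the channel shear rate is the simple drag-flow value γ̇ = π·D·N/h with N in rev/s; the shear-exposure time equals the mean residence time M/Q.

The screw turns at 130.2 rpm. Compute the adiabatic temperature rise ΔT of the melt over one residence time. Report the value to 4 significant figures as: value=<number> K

Convert throughput: Q = 290.4 kg/h = 290.4/3600 = 0.0806667 kg/s
t_res = M / Q_s = 7.22 / 0.0806667 = 89.5041 s
Convert to SI: D = 0.0267 m, h = 0.00274 m, N = 130.2/60 = 2.17 rev/s
γ̇ = π·D·N / h = π · 0.0267 · 2.17 / 0.00274 = 66.4309 s⁻¹
Adiabatic rise: ΔT = η γ̇² t_res / (ρ cp) = 199·(66.4309)²·89.5041 / (1376·1789) = 31.9307 K

value=31.93 K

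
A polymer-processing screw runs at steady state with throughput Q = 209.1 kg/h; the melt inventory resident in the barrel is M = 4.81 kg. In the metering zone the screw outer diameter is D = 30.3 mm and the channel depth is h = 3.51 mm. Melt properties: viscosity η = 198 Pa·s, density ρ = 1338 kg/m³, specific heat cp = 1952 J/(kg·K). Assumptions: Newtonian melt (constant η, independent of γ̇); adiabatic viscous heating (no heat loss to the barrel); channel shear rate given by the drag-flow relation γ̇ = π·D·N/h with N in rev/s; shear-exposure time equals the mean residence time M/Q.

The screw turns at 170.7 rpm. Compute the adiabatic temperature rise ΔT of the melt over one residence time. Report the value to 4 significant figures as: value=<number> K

Q_s = Q / 3600 = 209.1 / 3600 = 0.0580833 kg/s
Mean residence time: t_res = M/Q_s = 4.81 kg / 0.0580833 kg/s = 82.8121 s
Geometry in metres: D = 30.3 mm → 0.0303 m, h = 3.51 mm → 0.00351 m; screw speed N = 170.7 rpm = 2.845 rev/s
γ̇ = π·D·N / h = π · 0.0303 · 2.845 / 0.00351 = 77.1556 s⁻¹
Adiabatic rise: ΔT = η γ̇² t_res / (ρ cp) = 198·(77.1556)²·82.8121 / (1338·1952) = 37.373 K

value=37.37 K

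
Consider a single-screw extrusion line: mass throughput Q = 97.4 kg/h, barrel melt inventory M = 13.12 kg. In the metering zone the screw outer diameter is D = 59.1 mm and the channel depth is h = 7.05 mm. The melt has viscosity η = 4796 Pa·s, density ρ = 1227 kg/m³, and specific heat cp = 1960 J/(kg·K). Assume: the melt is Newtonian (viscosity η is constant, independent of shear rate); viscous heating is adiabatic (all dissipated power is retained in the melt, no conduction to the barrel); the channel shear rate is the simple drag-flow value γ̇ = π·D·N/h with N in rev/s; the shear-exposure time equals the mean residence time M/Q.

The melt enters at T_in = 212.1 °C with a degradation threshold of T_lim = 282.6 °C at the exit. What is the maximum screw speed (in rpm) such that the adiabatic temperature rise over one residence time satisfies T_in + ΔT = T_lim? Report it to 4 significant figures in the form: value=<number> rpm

value=19.45 rpm

Convert throughput: Q = 97.4 kg/h = 97.4/3600 = 0.0270556 kg/s
t_res = M / Q_s = 13.12 / 0.0270556 = 484.928 s
D = 59.1 mm = 0.0591 m;  h = 7.05 mm = 0.00705 m
Allowable rise: ΔT_a = T_lim − T_in = 282.6 − 212.1 = 70.5 K
Invert ΔT = ηγ̇²t_res/(ρcp) for γ̇: γ̇_max² = ΔT_a ρ cp / (η t_res) = 70.5·1227·1960 / (4796·484.928) = 72.901 s⁻²
γ̇_max = sqrt(72.901) = 8.53821 s⁻¹
N_max = γ̇_max·h / (π·D) = 8.53821 · 0.00705 / (π · 0.0591) = 0.324204 rev/s = 19.4522 rpm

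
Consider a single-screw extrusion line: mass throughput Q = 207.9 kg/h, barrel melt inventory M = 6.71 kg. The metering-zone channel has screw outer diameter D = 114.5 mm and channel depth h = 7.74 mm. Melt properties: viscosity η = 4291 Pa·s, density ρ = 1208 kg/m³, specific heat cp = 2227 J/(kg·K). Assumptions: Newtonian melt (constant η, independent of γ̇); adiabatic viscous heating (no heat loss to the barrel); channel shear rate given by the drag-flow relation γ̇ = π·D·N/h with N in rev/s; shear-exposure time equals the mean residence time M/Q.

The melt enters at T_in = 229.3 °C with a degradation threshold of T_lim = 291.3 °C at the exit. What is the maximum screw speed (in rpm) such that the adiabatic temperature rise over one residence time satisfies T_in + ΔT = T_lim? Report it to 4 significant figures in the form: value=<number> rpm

value=23.61 rpm

Throughput in SI: Q_s = 207.9 kg/h ÷ 3600 s/h = 0.05775 kg/s
t_res = M / Q_s = 6.71 ÷ 0.05775 = 116.19 s
Geometry in SI: D = 114.5 mm → 0.1145 m, h = 7.74 mm → 0.00774 m
Allowable rise: ΔT_a = T_lim − T_in = 291.3 − 229.3 = 62 K
Invert ΔT = ηγ̇²t_res/(ρcp) for γ̇: γ̇_max² = ΔT_a ρ cp / (η t_res) = 62·1208·2227 / (4291·116.19) = 334.541 s⁻²
γ̇_max = sqrt(334.541) = 18.2905 s⁻¹
N_max = γ̇_max·h / (π·D) = 18.2905 · 0.00774 / (π · 0.1145) = 0.39356 rev/s = 23.6136 rpm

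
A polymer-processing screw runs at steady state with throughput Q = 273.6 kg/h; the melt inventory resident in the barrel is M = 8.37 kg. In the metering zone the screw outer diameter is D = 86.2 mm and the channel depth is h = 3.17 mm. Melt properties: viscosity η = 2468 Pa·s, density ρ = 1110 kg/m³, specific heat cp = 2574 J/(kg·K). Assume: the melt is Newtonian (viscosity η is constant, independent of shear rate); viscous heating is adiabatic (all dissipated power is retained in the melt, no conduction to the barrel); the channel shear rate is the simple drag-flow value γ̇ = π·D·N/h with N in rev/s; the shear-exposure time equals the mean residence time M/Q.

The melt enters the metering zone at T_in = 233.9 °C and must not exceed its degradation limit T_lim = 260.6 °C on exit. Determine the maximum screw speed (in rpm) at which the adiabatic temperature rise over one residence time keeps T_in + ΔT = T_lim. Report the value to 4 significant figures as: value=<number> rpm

Convert throughput: Q = 273.6 kg/h = 273.6/3600 = 0.076 kg/s
Mean residence time: t_res = M/Q_s = 8.37 kg / 0.076 kg/s = 110.132 s
Geometry in SI: D = 86.2 mm → 0.0862 m, h = 3.17 mm → 0.00317 m
ΔT_a = T_lim − T_in = 260.6 − 233.9 = 26.7 K
Invert ΔT = ηγ̇²t_res/(ρcp) for γ̇: γ̇_max² = ΔT_a ρ cp / (η t_res) = 26.7·1110·2574 / (2468·110.132) = 280.663 s⁻²
γ̇_max = sqrt(280.663) = 16.753 s⁻¹
N_max = γ̇_max·h / (π·D) = 16.753 · 0.00317 / (π · 0.0862) = 0.196108 rev/s = 11.7665 rpm

value=11.77 rpm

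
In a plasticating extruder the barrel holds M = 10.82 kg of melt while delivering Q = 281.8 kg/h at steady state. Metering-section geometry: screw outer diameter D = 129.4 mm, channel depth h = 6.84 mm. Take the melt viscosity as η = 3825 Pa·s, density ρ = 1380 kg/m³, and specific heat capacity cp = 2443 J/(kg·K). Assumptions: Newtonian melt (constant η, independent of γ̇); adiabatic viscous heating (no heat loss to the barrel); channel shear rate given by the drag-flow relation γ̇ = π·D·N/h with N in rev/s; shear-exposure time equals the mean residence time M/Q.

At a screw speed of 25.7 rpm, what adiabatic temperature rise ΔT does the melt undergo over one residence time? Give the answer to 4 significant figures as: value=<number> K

Throughput in SI: Q_s = 281.8 kg/h ÷ 3600 s/h = 0.0782778 kg/s
t_res = M / Q_s = 10.82 / 0.0782778 = 138.226 s
Convert to SI: D = 0.1294 m, h = 0.00684 m, N = 25.7/60 = 0.428333 rev/s
Shear rate: γ̇ = πDN/h = π·0.1294·0.428333/0.00684 = 25.4572 s⁻¹
ΔT = η·γ̇²·t_res / (ρ·cp) = 3825 · (25.4572)² · 138.226 / (1380 · 2443) = 101.634 K

value=101.6 K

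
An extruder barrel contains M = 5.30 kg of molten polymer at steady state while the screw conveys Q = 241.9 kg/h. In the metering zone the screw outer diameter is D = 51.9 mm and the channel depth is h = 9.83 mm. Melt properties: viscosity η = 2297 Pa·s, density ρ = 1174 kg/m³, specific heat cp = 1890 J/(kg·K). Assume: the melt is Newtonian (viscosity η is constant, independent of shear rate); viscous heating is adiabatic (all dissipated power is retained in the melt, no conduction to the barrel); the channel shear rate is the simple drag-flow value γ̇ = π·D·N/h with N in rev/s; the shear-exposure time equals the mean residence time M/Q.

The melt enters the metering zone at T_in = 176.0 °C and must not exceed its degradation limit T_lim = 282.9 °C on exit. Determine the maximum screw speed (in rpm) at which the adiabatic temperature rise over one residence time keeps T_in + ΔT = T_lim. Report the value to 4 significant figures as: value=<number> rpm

Q_s = Q / 3600 = 241.9 / 3600 = 0.0671944 kg/s
t_res = M / Q_s = 5.30 / 0.0671944 = 78.8756 s
D = 51.9 mm = 0.0519 m;  h = 9.83 mm = 0.00983 m
ΔT_a = T_lim − T_in = 282.9 − 176.0 = 106.9 K
γ̇_max² = ΔT_a·ρ·cp / (η·t_res) = [106.9 × 1174 × 1890] / [2297 × 78.8756] = 1309.19 s⁻²
γ̇_max = √1309.19 = 36.1828 s⁻¹
N_max = γ̇_max h / (πD) = 36.1828·0.00983/(π·0.0519) = 2.18142 rev/s → ×60 = 130.885 rpm

value=130.9 rpm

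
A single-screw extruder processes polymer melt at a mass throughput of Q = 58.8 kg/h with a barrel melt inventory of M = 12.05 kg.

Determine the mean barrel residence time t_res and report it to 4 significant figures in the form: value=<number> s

Throughput in SI: Q_s = 58.8 kg/h ÷ 3600 s/h = 0.0163333 kg/s
t_res = M / Q_s = 12.05 ÷ 0.0163333 = 737.755 s

value=737.8 s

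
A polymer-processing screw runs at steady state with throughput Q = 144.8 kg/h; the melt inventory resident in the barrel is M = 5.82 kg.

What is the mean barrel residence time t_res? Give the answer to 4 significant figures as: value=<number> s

value=144.7 s

Q_s = Q / 3600 = 144.8 / 3600 = 0.0402222 kg/s
t_res = M / Q_s = 5.82 ÷ 0.0402222 = 144.696 s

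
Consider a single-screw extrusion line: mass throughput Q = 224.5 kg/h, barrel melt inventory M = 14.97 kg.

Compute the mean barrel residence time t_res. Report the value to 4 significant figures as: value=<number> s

Convert throughput: Q = 224.5 kg/h = 224.5/3600 = 0.0623611 kg/s
t_res = M / Q_s = 14.97 / 0.0623611 = 240.053 s

value=240.1 s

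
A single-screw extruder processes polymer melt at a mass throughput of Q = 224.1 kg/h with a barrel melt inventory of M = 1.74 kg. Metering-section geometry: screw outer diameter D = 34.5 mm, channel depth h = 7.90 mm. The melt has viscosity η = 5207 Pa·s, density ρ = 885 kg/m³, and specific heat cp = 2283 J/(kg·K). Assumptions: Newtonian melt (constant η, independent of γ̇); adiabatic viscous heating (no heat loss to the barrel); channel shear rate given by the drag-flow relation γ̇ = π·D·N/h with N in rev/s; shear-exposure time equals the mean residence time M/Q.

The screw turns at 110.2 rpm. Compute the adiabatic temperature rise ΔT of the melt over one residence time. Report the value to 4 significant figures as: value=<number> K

Q_s = Q / 3600 = 224.1 / 3600 = 0.06225 kg/s
t_res = M / Q_s = 1.74 / 0.06225 = 27.9518 s
Convert to SI: D = 0.0345 m, h = 0.0079 m, N = 110.2/60 = 1.83667 rev/s
γ̇ = π D N / h = (π)(0.0345)(1.83667) / 0.0079 = 25.1984 s⁻¹
ΔT = η·γ̇²·t_res/(ρ·cp) = [5207 × 25.1984² × 27.9518] / [885 × 2283] = 45.7396 K

value=45.74 K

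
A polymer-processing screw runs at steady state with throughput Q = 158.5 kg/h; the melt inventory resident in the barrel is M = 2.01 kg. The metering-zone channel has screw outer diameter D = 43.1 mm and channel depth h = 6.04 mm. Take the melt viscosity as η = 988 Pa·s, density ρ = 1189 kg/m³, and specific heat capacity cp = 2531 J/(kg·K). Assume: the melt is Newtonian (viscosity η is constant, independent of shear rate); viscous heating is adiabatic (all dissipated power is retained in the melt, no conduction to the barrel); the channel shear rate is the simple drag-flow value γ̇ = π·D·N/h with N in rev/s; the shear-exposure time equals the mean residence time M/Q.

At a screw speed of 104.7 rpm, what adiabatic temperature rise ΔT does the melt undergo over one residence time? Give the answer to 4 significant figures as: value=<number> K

value=22.94 K

Convert throughput: Q = 158.5 kg/h = 158.5/3600 = 0.0440278 kg/s
Mean residence time: t_res = M/Q_s = 2.01 kg / 0.0440278 kg/s = 45.653 s
Convert to SI: D = 0.0431 m, h = 0.00604 m, N = 104.7/60 = 1.745 rev/s
γ̇ = π D N / h = (π)(0.0431)(1.745) / 0.00604 = 39.1188 s⁻¹
Adiabatic rise: ΔT = η γ̇² t_res / (ρ cp) = 988·(39.1188)²·45.653 / (1189·2531) = 22.9363 K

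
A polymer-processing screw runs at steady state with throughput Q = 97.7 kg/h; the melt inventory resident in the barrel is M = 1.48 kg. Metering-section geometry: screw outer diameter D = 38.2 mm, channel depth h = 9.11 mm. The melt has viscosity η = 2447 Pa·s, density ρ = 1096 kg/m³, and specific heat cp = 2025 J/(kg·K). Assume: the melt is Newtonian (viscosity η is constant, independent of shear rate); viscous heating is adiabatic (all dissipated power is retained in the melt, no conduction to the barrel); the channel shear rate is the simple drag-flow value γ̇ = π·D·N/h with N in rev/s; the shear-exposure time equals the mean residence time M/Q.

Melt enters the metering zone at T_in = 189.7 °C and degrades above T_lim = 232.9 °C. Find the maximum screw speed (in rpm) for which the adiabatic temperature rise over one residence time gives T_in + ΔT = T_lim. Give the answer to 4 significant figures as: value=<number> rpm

value=122.1 rpm

Q_s = Q / 3600 = 97.7 / 3600 = 0.0271389 kg/s
t_res = M / Q_s = 1.48 ÷ 0.0271389 = 54.5343 s
D = 38.2 mm = 0.0382 m;  h = 9.11 mm = 0.00911 m
ΔT_a = T_lim − T_in = 232.9 − 189.7 = 43.2 K
γ̇_max² = ΔT_a·ρ·cp/(η·t_res) = 43.2·1096·2025/(2447·54.5343) = 718.482 s⁻²
Take the square root: γ̇_max = √(718.482) = 26.8045 s⁻¹
Solve γ̇ = πDN/h for N: N_max = γ̇_max·h/(π·D) = 26.8045 × 0.00911 / (π × 0.0382) = 2.03476 rev/s = 122.086 rpm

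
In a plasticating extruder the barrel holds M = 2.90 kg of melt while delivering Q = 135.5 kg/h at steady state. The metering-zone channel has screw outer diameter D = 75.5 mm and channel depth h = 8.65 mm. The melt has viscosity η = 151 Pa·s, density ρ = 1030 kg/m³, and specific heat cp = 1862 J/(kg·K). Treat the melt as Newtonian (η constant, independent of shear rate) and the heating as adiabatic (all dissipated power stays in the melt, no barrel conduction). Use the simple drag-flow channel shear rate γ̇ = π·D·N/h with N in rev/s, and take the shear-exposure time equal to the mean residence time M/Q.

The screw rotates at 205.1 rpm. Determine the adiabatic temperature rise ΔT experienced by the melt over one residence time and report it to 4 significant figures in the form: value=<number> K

value=53.30 K

Q_s = Q / 3600 = 135.5 / 3600 = 0.0376389 kg/s
t_res = M / Q_s = 2.90 ÷ 0.0376389 = 77.048 s
Convert to SI: D = 0.0755 m, h = 0.00865 m, N = 205.1/60 = 3.41833 rev/s
γ̇ = π·D·N / h = π · 0.0755 · 3.41833 / 0.00865 = 93.7336 s⁻¹
ΔT = η·γ̇²·t_res/(ρ·cp) = [151 × 93.7336² × 77.048] / [1030 × 1862] = 53.2981 K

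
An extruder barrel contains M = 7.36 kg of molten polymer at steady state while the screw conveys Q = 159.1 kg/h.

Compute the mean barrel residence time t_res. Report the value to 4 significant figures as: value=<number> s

Throughput in SI: Q_s = 159.1 kg/h ÷ 3600 s/h = 0.0441944 kg/s
t_res = M / Q_s = 7.36 / 0.0441944 = 166.537 s

value=166.5 s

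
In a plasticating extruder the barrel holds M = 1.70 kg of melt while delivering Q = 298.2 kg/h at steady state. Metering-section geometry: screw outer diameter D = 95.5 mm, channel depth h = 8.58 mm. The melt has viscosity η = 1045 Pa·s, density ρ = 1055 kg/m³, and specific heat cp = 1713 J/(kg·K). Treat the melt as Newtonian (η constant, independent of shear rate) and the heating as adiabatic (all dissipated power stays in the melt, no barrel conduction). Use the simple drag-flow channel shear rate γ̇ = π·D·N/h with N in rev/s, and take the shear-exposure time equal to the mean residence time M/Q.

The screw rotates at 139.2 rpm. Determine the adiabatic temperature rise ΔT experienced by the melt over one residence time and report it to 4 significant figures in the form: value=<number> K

value=78.10 K

Convert throughput: Q = 298.2 kg/h = 298.2/3600 = 0.0828333 kg/s
t_res = M / Q_s = 1.70 / 0.0828333 = 20.5231 s
Geometry in metres: D = 95.5 mm → 0.0955 m, h = 8.58 mm → 0.00858 m; screw speed N = 139.2 rpm = 2.32 rev/s
Shear rate: γ̇ = πDN/h = π·0.0955·2.32/0.00858 = 81.1249 s⁻¹
ΔT = η·γ̇²·t_res/(ρ·cp) = [1045 × 81.1249² × 20.5231] / [1055 × 1713] = 78.1013 K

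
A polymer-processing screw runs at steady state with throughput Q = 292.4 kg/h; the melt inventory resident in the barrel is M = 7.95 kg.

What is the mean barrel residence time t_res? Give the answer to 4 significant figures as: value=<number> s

Convert throughput: Q = 292.4 kg/h = 292.4/3600 = 0.0812222 kg/s
t_res = M / Q_s = 7.95 ÷ 0.0812222 = 97.8796 s

value=97.88 s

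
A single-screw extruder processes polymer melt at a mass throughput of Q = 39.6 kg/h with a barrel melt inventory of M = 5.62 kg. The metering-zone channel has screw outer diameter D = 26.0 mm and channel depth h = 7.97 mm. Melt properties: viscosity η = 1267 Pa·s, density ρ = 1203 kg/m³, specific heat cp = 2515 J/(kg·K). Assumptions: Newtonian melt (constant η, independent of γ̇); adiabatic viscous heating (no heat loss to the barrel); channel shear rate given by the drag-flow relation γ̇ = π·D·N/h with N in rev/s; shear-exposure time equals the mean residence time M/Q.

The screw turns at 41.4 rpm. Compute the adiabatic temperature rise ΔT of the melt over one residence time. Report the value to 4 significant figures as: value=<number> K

value=10.70 K

Convert throughput: Q = 39.6 kg/h = 39.6/3600 = 0.011 kg/s
t_res = M / Q_s = 5.62 / 0.011 = 510.909 s
Geometry in metres: D = 26.0 mm → 0.026 m, h = 7.97 mm → 0.00797 m; screw speed N = 41.4 rpm = 0.69 rev/s
γ̇ = π D N / h = (π)(0.026)(0.69) / 0.00797 = 7.07154 s⁻¹
Adiabatic rise: ΔT = η γ̇² t_res / (ρ cp) = 1267·(7.07154)²·510.909 / (1203·2515) = 10.699 K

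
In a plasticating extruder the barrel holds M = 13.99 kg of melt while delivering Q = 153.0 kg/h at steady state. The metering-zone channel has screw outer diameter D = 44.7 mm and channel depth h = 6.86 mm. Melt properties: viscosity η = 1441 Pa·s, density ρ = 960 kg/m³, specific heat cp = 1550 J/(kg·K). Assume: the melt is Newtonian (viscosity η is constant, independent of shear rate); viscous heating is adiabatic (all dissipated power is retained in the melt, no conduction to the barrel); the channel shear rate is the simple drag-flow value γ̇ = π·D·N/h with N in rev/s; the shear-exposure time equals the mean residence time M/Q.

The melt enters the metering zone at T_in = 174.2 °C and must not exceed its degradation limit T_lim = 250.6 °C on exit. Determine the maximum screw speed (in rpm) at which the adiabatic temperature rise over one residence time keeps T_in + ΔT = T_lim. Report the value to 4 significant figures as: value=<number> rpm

value=45.38 rpm

Convert throughput: Q = 153.0 kg/h = 153.0/3600 = 0.0425 kg/s
t_res = M / Q_s = 13.99 / 0.0425 = 329.176 s
D = 44.7 mm = 0.0447 m;  h = 6.86 mm = 0.00686 m
ΔT_a = T_lim − T_in = 250.6 °C − 174.2 °C = 76.4 K
Invert ΔT = ηγ̇²t_res/(ρcp) for γ̇: γ̇_max² = ΔT_a ρ cp / (η t_res) = 76.4·960·1550 / (1441·329.176) = 239.664 s⁻²
Take the square root: γ̇_max = √(239.664) = 15.4811 s⁻¹
N_max = γ̇_max h / (πD) = 15.4811·0.00686/(π·0.0447) = 0.756255 rev/s → ×60 = 45.3753 rpm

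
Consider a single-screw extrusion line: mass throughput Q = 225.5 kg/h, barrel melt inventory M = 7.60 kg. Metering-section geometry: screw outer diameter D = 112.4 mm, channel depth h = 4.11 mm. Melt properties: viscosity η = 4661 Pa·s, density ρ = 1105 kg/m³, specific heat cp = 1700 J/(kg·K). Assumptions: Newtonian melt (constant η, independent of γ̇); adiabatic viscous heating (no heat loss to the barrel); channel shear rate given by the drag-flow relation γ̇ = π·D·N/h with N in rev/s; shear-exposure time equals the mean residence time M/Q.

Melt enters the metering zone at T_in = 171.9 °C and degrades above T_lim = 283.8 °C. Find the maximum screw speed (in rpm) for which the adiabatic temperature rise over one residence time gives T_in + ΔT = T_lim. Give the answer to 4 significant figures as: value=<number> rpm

value=13.46 rpm

Throughput in SI: Q_s = 225.5 kg/h ÷ 3600 s/h = 0.0626389 kg/s
t_res = M / Q_s = 7.60 ÷ 0.0626389 = 121.33 s
Geometry in SI: D = 112.4 mm → 0.1124 m, h = 4.11 mm → 0.00411 m
Allowable rise: ΔT_a = T_lim − T_in = 283.8 − 171.9 = 111.9 K
γ̇_max² = ΔT_a·ρ·cp/(η·t_res) = 111.9·1105·1700/(4661·121.33) = 371.7 s⁻²
γ̇_max = √371.7 = 19.2795 s⁻¹
N_max = γ̇_max·h / (π·D) = 19.2795 · 0.00411 / (π · 0.1124) = 0.2244 rev/s = 13.464 rpm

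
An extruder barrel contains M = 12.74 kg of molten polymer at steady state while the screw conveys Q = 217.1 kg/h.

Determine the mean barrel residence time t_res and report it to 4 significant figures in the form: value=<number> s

Convert throughput: Q = 217.1 kg/h = 217.1/3600 = 0.0603056 kg/s
t_res = M / Q_s = 12.74 / 0.0603056 = 211.257 s

value=211.3 s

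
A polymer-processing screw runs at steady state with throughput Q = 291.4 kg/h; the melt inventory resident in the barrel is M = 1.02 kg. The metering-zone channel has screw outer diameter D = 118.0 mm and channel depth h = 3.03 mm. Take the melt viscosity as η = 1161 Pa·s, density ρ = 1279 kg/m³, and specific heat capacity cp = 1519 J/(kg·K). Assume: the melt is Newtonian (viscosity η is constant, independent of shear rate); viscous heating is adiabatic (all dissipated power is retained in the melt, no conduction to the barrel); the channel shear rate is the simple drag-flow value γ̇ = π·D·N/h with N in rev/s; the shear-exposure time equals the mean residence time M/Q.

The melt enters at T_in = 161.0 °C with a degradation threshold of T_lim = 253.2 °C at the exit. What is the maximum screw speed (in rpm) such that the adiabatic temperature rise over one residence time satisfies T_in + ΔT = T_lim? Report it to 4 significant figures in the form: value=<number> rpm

Q_s = Q / 3600 = 291.4 / 3600 = 0.0809444 kg/s
Mean residence time: t_res = M/Q_s = 1.02 kg / 0.0809444 kg/s = 12.6012 s
D = 118.0 mm = 0.118 m;  h = 3.03 mm = 0.00303 m
Allowable rise: ΔT_a = T_lim − T_in = 253.2 − 161.0 = 92.2 K
γ̇_max² = ΔT_a·ρ·cp / (η·t_res) = [92.2 × 1279 × 1519] / [1161 × 12.6012] = 12243.7 s⁻²
Take the square root: γ̇_max = √(12243.7) = 110.651 s⁻¹
N_max = γ̇_max h / (πD) = 110.651·0.00303/(π·0.118) = 0.904415 rev/s → ×60 = 54.2649 rpm

value=54.26 rpm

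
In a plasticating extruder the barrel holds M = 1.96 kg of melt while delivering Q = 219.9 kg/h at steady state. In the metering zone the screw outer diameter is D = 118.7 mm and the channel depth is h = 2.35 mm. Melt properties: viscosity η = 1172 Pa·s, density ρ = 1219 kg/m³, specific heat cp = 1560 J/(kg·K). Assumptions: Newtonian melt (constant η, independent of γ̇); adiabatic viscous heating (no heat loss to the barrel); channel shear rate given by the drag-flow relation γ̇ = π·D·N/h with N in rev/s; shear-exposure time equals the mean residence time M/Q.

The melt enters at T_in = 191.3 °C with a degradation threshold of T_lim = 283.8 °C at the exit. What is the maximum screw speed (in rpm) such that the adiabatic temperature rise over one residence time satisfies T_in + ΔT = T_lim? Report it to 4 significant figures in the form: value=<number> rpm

value=25.86 rpm

Q_s = Q / 3600 = 219.9 / 3600 = 0.0610833 kg/s
t_res = M / Q_s = 1.96 / 0.0610833 = 32.0873 s
Convert to metres: D = 0.1187 m, h = 0.00235 m
ΔT_a = T_lim − T_in = 283.8 − 191.3 = 92.5 K
γ̇_max² = ΔT_a·ρ·cp/(η·t_res) = 92.5·1219·1560/(1172·32.0873) = 4677.45 s⁻²
γ̇_max = √4677.45 = 68.3919 s⁻¹
N_max = γ̇_max h / (πD) = 68.3919·0.00235/(π·0.1187) = 0.430995 rev/s → ×60 = 25.8597 rpm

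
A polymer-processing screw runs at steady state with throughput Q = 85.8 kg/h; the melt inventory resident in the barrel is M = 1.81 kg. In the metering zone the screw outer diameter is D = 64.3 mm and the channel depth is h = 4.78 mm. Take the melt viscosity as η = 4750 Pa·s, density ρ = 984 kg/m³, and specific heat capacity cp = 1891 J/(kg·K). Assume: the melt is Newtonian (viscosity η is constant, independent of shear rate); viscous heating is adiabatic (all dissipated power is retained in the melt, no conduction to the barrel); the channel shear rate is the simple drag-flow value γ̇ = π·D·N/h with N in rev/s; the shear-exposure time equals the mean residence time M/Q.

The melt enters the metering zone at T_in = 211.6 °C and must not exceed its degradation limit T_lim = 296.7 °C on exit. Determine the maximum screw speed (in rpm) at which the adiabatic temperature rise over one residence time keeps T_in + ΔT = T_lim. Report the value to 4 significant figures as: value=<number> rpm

Throughput in SI: Q_s = 85.8 kg/h ÷ 3600 s/h = 0.0238333 kg/s
t_res = M / Q_s = 1.81 / 0.0238333 = 75.9441 s
Geometry in SI: D = 64.3 mm → 0.0643 m, h = 4.78 mm → 0.00478 m
ΔT_a = T_lim − T_in = 296.7 °C − 211.6 °C = 85.1 K
γ̇_max² = ΔT_a·ρ·cp / (η·t_res) = [85.1 × 984 × 1891] / [4750 × 75.9441] = 438.964 s⁻²
γ̇_max = sqrt(438.964) = 20.9515 s⁻¹
Solve γ̇ = πDN/h for N: N_max = γ̇_max·h/(π·D) = 20.9515 × 0.00478 / (π × 0.0643) = 0.495771 rev/s = 29.7463 rpm

value=29.75 rpm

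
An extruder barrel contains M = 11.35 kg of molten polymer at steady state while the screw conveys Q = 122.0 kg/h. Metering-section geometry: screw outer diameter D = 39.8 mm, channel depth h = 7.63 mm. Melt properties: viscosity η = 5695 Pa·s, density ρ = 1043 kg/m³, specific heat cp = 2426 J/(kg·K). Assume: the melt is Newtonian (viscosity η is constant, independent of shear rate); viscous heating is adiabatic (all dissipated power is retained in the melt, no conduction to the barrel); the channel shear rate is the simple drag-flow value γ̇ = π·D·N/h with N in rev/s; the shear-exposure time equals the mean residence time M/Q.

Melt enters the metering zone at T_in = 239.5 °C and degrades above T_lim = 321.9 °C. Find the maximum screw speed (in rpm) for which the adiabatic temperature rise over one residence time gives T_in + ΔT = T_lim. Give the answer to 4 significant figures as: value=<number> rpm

value=38.28 rpm

Throughput in SI: Q_s = 122.0 kg/h ÷ 3600 s/h = 0.0338889 kg/s
t_res = M / Q_s = 11.35 / 0.0338889 = 334.918 s
Convert to metres: D = 0.0398 m, h = 0.00763 m
ΔT_a = T_lim − T_in = 321.9 °C − 239.5 °C = 82.4 K
γ̇_max² = ΔT_a·ρ·cp/(η·t_res) = 82.4·1043·2426/(5695·334.918) = 109.313 s⁻²
Take the square root: γ̇_max = √(109.313) = 10.4553 s⁻¹
Solve γ̇ = πDN/h for N: N_max = γ̇_max·h/(π·D) = 10.4553 × 0.00763 / (π × 0.0398) = 0.638009 rev/s = 38.2805 rpm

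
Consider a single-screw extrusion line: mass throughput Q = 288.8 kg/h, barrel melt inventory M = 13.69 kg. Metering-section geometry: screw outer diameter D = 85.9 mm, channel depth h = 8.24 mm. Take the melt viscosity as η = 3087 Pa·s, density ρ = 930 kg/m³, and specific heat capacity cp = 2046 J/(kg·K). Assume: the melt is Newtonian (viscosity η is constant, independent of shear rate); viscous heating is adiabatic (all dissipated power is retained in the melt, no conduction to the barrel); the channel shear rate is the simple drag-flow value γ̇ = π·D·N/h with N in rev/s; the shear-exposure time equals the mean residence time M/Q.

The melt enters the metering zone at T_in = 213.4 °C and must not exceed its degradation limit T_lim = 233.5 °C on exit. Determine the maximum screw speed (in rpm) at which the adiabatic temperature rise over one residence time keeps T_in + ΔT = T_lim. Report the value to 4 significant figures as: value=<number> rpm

value=15.61 rpm

Q_s = Q / 3600 = 288.8 / 3600 = 0.0802222 kg/s
t_res = M / Q_s = 13.69 ÷ 0.0802222 = 170.651 s
Convert to metres: D = 0.0859 m, h = 0.00824 m
ΔT_a = T_lim − T_in = 233.5 °C − 213.4 °C = 20.1 K
γ̇_max² = ΔT_a·ρ·cp / (η·t_res) = [20.1 × 930 × 2046] / [3087 × 170.651] = 72.6004 s⁻²
γ̇_max = √72.6004 = 8.52059 s⁻¹
Solve γ̇ = πDN/h for N: N_max = γ̇_max·h/(π·D) = 8.52059 × 0.00824 / (π × 0.0859) = 0.260168 rev/s = 15.6101 rpm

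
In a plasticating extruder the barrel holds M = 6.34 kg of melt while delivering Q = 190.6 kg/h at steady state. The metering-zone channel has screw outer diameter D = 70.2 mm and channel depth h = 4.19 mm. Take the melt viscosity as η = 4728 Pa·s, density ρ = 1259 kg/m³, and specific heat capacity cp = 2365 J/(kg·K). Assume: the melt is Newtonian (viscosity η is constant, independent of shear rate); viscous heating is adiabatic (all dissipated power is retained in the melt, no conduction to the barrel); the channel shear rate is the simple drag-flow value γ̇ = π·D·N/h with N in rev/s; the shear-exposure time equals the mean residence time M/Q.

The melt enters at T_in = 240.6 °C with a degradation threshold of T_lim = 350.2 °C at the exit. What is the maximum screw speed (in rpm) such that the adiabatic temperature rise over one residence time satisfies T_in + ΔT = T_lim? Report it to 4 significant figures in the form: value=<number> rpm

value=27.37 rpm

Throughput in SI: Q_s = 190.6 kg/h ÷ 3600 s/h = 0.0529444 kg/s
Mean residence time: t_res = M/Q_s = 6.34 kg / 0.0529444 kg/s = 119.748 s
D = 70.2 mm = 0.0702 m;  h = 4.19 mm = 0.00419 m
ΔT_a = T_lim − T_in = 350.2 °C − 240.6 °C = 109.6 K
γ̇_max² = ΔT_a·ρ·cp / (η·t_res) = [109.6 × 1259 × 2365] / [4728 × 119.748] = 576.396 s⁻²
γ̇_max = sqrt(576.396) = 24.0083 s⁻¹
Solve γ̇ = πDN/h for N: N_max = γ̇_max·h/(π·D) = 24.0083 × 0.00419 / (π × 0.0702) = 0.456129 rev/s = 27.3677 rpm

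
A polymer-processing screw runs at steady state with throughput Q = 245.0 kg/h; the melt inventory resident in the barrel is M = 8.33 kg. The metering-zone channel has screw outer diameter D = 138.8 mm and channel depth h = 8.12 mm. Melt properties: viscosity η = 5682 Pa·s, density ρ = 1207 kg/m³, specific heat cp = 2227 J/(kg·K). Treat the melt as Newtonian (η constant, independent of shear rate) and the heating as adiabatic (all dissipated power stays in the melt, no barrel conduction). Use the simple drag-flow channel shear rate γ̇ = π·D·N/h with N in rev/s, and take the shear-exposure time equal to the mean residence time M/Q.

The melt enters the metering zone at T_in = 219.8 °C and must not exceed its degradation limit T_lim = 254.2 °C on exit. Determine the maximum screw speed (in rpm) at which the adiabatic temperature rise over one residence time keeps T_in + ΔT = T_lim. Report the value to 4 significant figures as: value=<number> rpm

Throughput in SI: Q_s = 245.0 kg/h ÷ 3600 s/h = 0.0680556 kg/s
t_res = M / Q_s = 8.33 / 0.0680556 = 122.4 s
Convert to metres: D = 0.1388 m, h = 0.00812 m
Allowable rise: ΔT_a = T_lim − T_in = 254.2 − 219.8 = 34.4 K
Invert ΔT = ηγ̇²t_res/(ρcp) for γ̇: γ̇_max² = ΔT_a ρ cp / (η t_res) = 34.4·1207·2227 / (5682·122.4) = 132.955 s⁻²
Take the square root: γ̇_max = √(132.955) = 11.5306 s⁻¹
N_max = γ̇_max·h / (π·D) = 11.5306 · 0.00812 / (π · 0.1388) = 0.214718 rev/s = 12.8831 rpm

value=12.88 rpm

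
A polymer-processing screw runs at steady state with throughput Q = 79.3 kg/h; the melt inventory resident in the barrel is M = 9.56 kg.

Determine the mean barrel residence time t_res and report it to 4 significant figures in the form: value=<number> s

value=434.0 s

Convert throughput: Q = 79.3 kg/h = 79.3/3600 = 0.0220278 kg/s
t_res = M / Q_s = 9.56 / 0.0220278 = 433.997 s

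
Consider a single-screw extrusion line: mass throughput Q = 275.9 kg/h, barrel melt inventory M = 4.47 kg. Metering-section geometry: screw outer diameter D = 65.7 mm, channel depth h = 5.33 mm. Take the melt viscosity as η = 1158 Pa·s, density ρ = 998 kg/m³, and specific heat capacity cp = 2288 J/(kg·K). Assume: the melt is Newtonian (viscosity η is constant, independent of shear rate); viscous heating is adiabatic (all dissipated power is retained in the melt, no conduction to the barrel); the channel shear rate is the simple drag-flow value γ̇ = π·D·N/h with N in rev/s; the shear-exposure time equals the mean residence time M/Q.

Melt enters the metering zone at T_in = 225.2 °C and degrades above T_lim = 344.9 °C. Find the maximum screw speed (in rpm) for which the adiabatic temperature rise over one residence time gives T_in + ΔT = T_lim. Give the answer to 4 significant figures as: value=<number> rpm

value=98.56 rpm

Throughput in SI: Q_s = 275.9 kg/h ÷ 3600 s/h = 0.0766389 kg/s
t_res = M / Q_s = 4.47 / 0.0766389 = 58.3255 s
Geometry in SI: D = 65.7 mm → 0.0657 m, h = 5.33 mm → 0.00533 m
Allowable rise: ΔT_a = T_lim − T_in = 344.9 − 225.2 = 119.7 K
Invert ΔT = ηγ̇²t_res/(ρcp) for γ̇: γ̇_max² = ΔT_a ρ cp / (η t_res) = 119.7·998·2288 / (1158·58.3255) = 4046.82 s⁻²
Take the square root: γ̇_max = √(4046.82) = 63.6146 s⁻¹
N_max = γ̇_max h / (πD) = 63.6146·0.00533/(π·0.0657) = 1.64274 rev/s → ×60 = 98.5644 rpm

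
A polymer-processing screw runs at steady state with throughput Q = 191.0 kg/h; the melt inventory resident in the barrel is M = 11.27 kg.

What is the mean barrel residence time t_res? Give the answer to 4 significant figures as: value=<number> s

value=212.4 s

Convert throughput: Q = 191.0 kg/h = 191.0/3600 = 0.0530556 kg/s
t_res = M / Q_s = 11.27 ÷ 0.0530556 = 212.419 s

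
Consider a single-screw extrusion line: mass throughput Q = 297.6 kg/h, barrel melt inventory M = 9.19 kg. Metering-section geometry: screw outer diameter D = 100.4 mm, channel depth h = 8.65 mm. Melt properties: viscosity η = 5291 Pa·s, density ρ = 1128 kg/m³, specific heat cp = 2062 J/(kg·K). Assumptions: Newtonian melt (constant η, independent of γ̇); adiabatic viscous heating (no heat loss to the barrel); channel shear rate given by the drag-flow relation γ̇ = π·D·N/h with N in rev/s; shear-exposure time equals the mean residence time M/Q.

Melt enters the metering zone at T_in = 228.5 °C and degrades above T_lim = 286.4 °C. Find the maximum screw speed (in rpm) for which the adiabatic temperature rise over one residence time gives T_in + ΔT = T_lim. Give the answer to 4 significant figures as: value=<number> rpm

Convert throughput: Q = 297.6 kg/h = 297.6/3600 = 0.0826667 kg/s
Mean residence time: t_res = M/Q_s = 9.19 kg / 0.0826667 kg/s = 111.169 s
Geometry in SI: D = 100.4 mm → 0.1004 m, h = 8.65 mm → 0.00865 m
Allowable rise: ΔT_a = T_lim − T_in = 286.4 − 228.5 = 57.9 K
γ̇_max² = ΔT_a·ρ·cp/(η·t_res) = 57.9·1128·2062/(5291·111.169) = 228.957 s⁻²
Take the square root: γ̇_max = √(228.957) = 15.1313 s⁻¹
Solve γ̇ = πDN/h for N: N_max = γ̇_max·h/(π·D) = 15.1313 × 0.00865 / (π × 0.1004) = 0.414963 rev/s = 24.8978 rpm

value=24.90 rpm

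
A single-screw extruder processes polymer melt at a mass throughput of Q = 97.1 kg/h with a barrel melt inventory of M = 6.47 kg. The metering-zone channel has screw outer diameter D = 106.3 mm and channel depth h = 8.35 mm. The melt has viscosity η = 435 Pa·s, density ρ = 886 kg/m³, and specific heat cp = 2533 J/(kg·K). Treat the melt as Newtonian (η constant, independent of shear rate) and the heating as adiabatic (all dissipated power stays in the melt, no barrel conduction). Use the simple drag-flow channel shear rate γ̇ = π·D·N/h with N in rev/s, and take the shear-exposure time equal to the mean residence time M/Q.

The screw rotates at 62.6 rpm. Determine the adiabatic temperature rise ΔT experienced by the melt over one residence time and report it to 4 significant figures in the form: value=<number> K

value=80.96 K

Q_s = Q / 3600 = 97.1 / 3600 = 0.0269722 kg/s
t_res = M / Q_s = 6.47 / 0.0269722 = 239.876 s
Convert to SI: D = 0.1063 m, h = 0.00835 m, N = 62.6/60 = 1.04333 rev/s
γ̇ = π·D·N / h = π · 0.1063 · 1.04333 / 0.00835 = 41.7272 s⁻¹
ΔT = η·γ̇²·t_res/(ρ·cp) = [435 × 41.7272² × 239.876] / [886 × 2533] = 80.9557 K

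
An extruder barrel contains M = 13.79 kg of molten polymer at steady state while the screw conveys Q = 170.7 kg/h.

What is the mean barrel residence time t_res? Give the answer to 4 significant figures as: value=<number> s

Throughput in SI: Q_s = 170.7 kg/h ÷ 3600 s/h = 0.0474167 kg/s
t_res = M / Q_s = 13.79 ÷ 0.0474167 = 290.826 s

value=290.8 s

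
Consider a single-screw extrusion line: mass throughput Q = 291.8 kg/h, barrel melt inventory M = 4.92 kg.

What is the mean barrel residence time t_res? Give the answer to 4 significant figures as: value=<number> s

value=60.70 s

Convert throughput: Q = 291.8 kg/h = 291.8/3600 = 0.0810556 kg/s
Mean residence time: t_res = M/Q_s = 4.92 kg / 0.0810556 kg/s = 60.6991 s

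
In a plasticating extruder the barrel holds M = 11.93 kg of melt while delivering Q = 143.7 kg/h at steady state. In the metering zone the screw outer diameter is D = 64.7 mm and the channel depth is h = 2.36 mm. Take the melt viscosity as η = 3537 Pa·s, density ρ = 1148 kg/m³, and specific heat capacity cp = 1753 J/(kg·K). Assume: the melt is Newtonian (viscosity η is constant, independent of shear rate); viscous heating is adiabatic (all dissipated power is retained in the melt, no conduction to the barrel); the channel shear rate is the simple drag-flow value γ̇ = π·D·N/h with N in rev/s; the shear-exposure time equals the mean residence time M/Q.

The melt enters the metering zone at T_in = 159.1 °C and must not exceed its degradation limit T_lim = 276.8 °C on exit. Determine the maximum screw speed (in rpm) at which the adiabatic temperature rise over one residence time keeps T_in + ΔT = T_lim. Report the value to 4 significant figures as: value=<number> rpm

Q_s = Q / 3600 = 143.7 / 3600 = 0.0399167 kg/s
Mean residence time: t_res = M/Q_s = 11.93 kg / 0.0399167 kg/s = 298.873 s
D = 64.7 mm = 0.0647 m;  h = 2.36 mm = 0.00236 m
ΔT_a = T_lim − T_in = 276.8 °C − 159.1 °C = 117.7 K
Invert ΔT = ηγ̇²t_res/(ρcp) for γ̇: γ̇_max² = ΔT_a ρ cp / (η t_res) = 117.7·1148·1753 / (3537·298.873) = 224.068 s⁻²
γ̇_max = √224.068 = 14.9689 s⁻¹
N_max = γ̇_max·h / (π·D) = 14.9689 · 0.00236 / (π · 0.0647) = 0.173799 rev/s = 10.4279 rpm

value=10.43 rpm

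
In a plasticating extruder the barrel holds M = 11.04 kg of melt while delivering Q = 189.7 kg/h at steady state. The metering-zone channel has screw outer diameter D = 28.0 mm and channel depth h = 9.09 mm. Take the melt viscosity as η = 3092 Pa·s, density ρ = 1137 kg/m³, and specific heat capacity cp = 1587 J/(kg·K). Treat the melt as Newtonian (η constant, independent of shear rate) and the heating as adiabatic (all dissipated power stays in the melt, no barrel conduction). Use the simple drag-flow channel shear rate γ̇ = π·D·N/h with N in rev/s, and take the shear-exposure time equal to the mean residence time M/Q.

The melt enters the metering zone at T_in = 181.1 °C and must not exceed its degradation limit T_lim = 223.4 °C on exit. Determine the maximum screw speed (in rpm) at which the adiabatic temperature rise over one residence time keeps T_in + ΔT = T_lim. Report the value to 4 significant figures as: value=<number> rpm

Q_s = Q / 3600 = 189.7 / 3600 = 0.0526944 kg/s
t_res = M / Q_s = 11.04 / 0.0526944 = 209.51 s
Convert to metres: D = 0.028 m, h = 0.00909 m
ΔT_a = T_lim − T_in = 223.4 °C − 181.1 °C = 42.3 K
γ̇_max² = ΔT_a·ρ·cp/(η·t_res) = 42.3·1137·1587/(3092·209.51) = 117.824 s⁻²
γ̇_max = √117.824 = 10.8547 s⁻¹
N_max = γ̇_max h / (πD) = 10.8547·0.00909/(π·0.028) = 1.12169 rev/s → ×60 = 67.3014 rpm

value=67.30 rpm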